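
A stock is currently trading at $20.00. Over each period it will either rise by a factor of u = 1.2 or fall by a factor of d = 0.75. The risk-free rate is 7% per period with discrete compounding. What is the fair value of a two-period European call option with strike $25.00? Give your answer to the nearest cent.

Risk-neutral probability p = (1 + 0.07 − 0.75)/(1.2 − 0.75) = 0.3200/0.4500 = 0.7111
Terminal stock prices: S_uu = 28.8, S_ud = 18, S_dd = 11.25
Terminal payoffs (S − K): max(3.8, 0) = 3.8, max(-7, 0) = 0, max(-13.75, 0) = 0
Node u (S = 24): V_u = 1/1.07·[0.7111·3.8000 + 0.2889·0.0000] = 2.5254
Node d (S = 15): V_d = 1/1.07·[0.7111·0.0000 + 0.2889·0.0000] = 0.0000
Node 0 (S = 20): V_0 = 1/1.07·[0.7111·2.5254 + 0.2889·0.0000] = 1.6784

$1.68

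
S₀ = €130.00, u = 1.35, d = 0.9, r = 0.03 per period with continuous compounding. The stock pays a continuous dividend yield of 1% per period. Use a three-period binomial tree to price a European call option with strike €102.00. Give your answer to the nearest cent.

Per-period risk-free factor R = e^0.03 = 1.0305; dividend-adjusted growth = e^(0.03−0.01) = 1.0202.
Risk-neutral probability p = (1.0202 − 0.9)/(1.35 − 0.9) = 0.1202/0.4500 = 0.2671
Terminal stock prices: S_uuu = 319.8, S_uud = 213.2, S_udd = 142.2, S_ddd = 94.77
Terminal payoffs (S − K): max(217.8, 0) = 217.8, max(111.2, 0) = 111.2, max(40.16, 0) = 40.16, max(-7.23, 0) = 0
Node uu (S = 236.9): V_uu = e^(−0.03)·[0.2671·217.8488 + 0.7329·111.2325] = 135.5821
Node ud (S = 158): V_ud = e^(−0.03)·[0.2671·111.2325 + 0.7329·40.1550] = 57.3929
Node dd (S = 105.3): V_dd = e^(−0.03)·[0.2671·40.1550 + 0.7329·0.0000] = 10.4090
Node u (S = 175.5): V_u = e^(−0.03)·[0.2671·135.5821 + 0.7329·57.3929] = 75.9649
Node d (S = 117): V_d = e^(−0.03)·[0.2671·57.3929 + 0.7329·10.4090] = 22.2805
Node 0 (S = 130): V_0 = e^(−0.03)·[0.2671·75.9649 + 0.7329·22.2805] = 35.5381

€35.54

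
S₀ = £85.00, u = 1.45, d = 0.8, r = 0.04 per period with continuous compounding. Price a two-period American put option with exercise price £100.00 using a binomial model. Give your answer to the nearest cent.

Risk-neutral probability p = (e^0.04 − 0.8)/(1.45 − 0.8) = 0.2408/0.6500 = 0.3705
Terminal stock prices: S_uu = 178.7, S_ud = 98.6, S_dd = 54.4
Terminal payoffs (K − S): max(-78.71, 0) = 0, max(1.4, 0) = 1.4, max(45.6, 0) = 45.6
Node u (S = 123.2): continuation = e^(−0.04)·[0.3705·0.0000 + 0.6295·1.4000] = 0.8468; exercise value = 0.0000 ≤ continuation, so V_u = 0.8468
Node d (S = 68): continuation = e^(−0.04)·[0.3705·1.4000 + 0.6295·45.6000] = 28.0789; exercise value = 32.0000 > continuation, so V_d = 32.0000 (exercise)
Node 0 (S = 85): continuation = e^(−0.04)·[0.3705·0.8468 + 0.6295·32.0000] = 19.6562; exercise value = 15.0000 ≤ continuation, so V_0 = 19.6562

£19.66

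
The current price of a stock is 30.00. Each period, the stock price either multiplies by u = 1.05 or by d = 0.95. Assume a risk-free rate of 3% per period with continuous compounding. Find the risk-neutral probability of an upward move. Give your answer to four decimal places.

p = 0.8045

Risk-neutral probability p = (e^0.03 − 0.95)/(1.05 − 0.95) = 0.0805/0.1000 = 0.8045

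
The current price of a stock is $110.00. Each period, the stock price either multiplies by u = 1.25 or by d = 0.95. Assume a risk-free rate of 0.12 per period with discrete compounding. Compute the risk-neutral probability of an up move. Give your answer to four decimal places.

p = 0.5667

Risk-neutral probability p = (1 + 0.12 − 0.95)/(1.25 − 0.95) = 0.1700/0.3000 = 0.5667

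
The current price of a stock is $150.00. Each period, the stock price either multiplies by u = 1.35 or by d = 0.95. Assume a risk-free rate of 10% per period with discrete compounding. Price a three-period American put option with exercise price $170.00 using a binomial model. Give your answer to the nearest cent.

Risk-neutral probability p = (1 + 0.1 − 0.95)/(1.35 − 0.95) = 0.1500/0.4000 = 0.3750
Terminal stock prices: S_uuu = 369.1, S_uud = 259.7, S_udd = 182.8, S_ddd = 128.6
Terminal payoffs (K − S): max(-199.1, 0) = 0, max(-89.71, 0) = 0, max(-12.76, 0) = 0, max(41.39, 0) = 41.39
Node uu (S = 273.4): continuation = 1/1.1·[0.3750·0.0000 + 0.6250·0.0000] = 0.0000; exercise value = 0.0000 ≤ continuation, so V_uu = 0.0000
Node ud (S = 192.4): continuation = 1/1.1·[0.3750·0.0000 + 0.6250·0.0000] = 0.0000; exercise value = 0.0000 ≤ continuation, so V_ud = 0.0000
Node dd (S = 135.4): continuation = 1/1.1·[0.3750·0.0000 + 0.6250·41.3938] = 23.5192; exercise value = 34.6250 > continuation, so V_dd = 34.6250 (exercise)
Node u (S = 202.5): continuation = 1/1.1·[0.3750·0.0000 + 0.6250·0.0000] = 0.0000; exercise value = 0.0000 ≤ continuation, so V_u = 0.0000
Node d (S = 142.5): continuation = 1/1.1·[0.3750·0.0000 + 0.6250·34.6250] = 19.6733; exercise value = 27.5000 > continuation, so V_d = 27.5000 (exercise)
Node 0 (S = 150): continuation = 1/1.1·[0.3750·0.0000 + 0.6250·27.5000] = 15.6250; exercise value = 20.0000 > continuation, so V_0 = 20.0000 (exercise)

$20.00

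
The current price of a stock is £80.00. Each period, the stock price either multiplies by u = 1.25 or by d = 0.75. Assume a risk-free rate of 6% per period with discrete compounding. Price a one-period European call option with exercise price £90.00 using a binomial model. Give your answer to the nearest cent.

Risk-neutral probability p = (1 + 0.06 − 0.75)/(1.25 − 0.75) = 0.3100/0.5000 = 0.6200
Terminal stock prices: S_u = 100, S_d = 60
Terminal payoffs (S − K): max(10, 0) = 10, max(-30, 0) = 0
Node 0 (S = 80): V_0 = 1/1.06·[0.6200·10.0000 + 0.3800·0.0000] = 5.8491

£5.85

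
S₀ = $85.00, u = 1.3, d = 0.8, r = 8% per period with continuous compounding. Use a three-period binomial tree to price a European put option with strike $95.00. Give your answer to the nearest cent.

$9.40

Risk-neutral probability p = (e^0.08 − 0.8)/(1.3 − 0.8) = 0.2833/0.5000 = 0.5666
Terminal stock prices: S_uuu = 186.7, S_uud = 114.9, S_udd = 70.72, S_ddd = 43.52
Terminal payoffs (K − S): max(-91.75, 0) = 0, max(-19.92, 0) = 0, max(24.28, 0) = 24.28, max(51.48, 0) = 51.48
Node uu (S = 143.7): V_uu = e^(−0.08)·[0.5666·0.0000 + 0.4334·0.0000] = 0.0000
Node ud (S = 88.4): V_ud = e^(−0.08)·[0.5666·0.0000 + 0.4334·24.2800] = 9.7145
Node dd (S = 54.4): V_dd = e^(−0.08)·[0.5666·24.2800 + 0.4334·51.4800] = 33.2961
Node u (S = 110.5): V_u = e^(−0.08)·[0.5666·0.0000 + 0.4334·9.7145] = 3.8868
Node d (S = 68): V_d = e^(−0.08)·[0.5666·9.7145 + 0.4334·33.2961] = 18.4026
Node 0 (S = 85): V_0 = e^(−0.08)·[0.5666·3.8868 + 0.4334·18.4026] = 9.3958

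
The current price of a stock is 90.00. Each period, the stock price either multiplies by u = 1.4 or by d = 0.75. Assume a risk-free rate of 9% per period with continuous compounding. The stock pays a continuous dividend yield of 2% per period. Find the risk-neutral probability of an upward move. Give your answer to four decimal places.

Per-period risk-free factor R = e^0.09 = 1.0942; dividend-adjusted growth = e^(0.09−0.02) = 1.0725.
Risk-neutral probability p = (1.0725 − 0.75)/(1.4 − 0.75) = 0.3225/0.6500 = 0.4962

p = 0.4962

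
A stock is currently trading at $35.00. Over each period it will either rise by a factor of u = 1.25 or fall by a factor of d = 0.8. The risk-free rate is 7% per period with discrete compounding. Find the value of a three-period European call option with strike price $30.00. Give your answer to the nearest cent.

$11.61

Risk-neutral probability p = (1 + 0.07 − 0.8)/(1.25 − 0.8) = 0.2700/0.4500 = 0.6000
Terminal stock prices: S_uuu = 68.36, S_uud = 43.75, S_udd = 28, S_ddd = 17.92
Terminal payoffs (S − K): max(38.36, 0) = 38.36, max(13.75, 0) = 13.75, max(-2, 0) = 0, max(-12.08, 0) = 0
Node uu (S = 54.69): V_uu = 1/1.07·[0.6000·38.3594 + 0.4000·13.7500] = 26.6501
Node ud (S = 35): V_ud = 1/1.07·[0.6000·13.7500 + 0.4000·0.0000] = 7.7103
Node dd (S = 22.4): V_dd = 1/1.07·[0.6000·0.0000 + 0.4000·0.0000] = 0.0000
Node u (S = 43.75): V_u = 1/1.07·[0.6000·26.6501 + 0.4000·7.7103] = 17.8263
Node d (S = 28): V_d = 1/1.07·[0.6000·7.7103 + 0.4000·0.0000] = 4.3235
Node 0 (S = 35): V_0 = 1/1.07·[0.6000·17.8263 + 0.4000·4.3235] = 11.6123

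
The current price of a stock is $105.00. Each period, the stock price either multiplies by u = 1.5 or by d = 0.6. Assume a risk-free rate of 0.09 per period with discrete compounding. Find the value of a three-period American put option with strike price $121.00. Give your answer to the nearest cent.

Risk-neutral probability p = (1 + 0.09 − 0.6)/(1.5 − 0.6) = 0.4900/0.9000 = 0.5444
Terminal stock prices: S_uuu = 354.4, S_uud = 141.8, S_udd = 56.7, S_ddd = 22.68
Terminal payoffs (K − S): max(-233.4, 0) = 0, max(-20.75, 0) = 0, max(64.3, 0) = 64.3, max(98.32, 0) = 98.32
Node uu (S = 236.2): continuation = 1/1.09·[0.5444·0.0000 + 0.4556·0.0000] = 0.0000; exercise value = 0.0000 ≤ continuation, so V_uu = 0.0000
Node ud (S = 94.5): continuation = 1/1.09·[0.5444·0.0000 + 0.4556·64.3000] = 26.8736; exercise value = 26.5000 ≤ continuation, so V_ud = 26.8736
Node dd (S = 37.8): continuation = 1/1.09·[0.5444·64.3000 + 0.4556·98.3200] = 73.2092; exercise value = 83.2000 > continuation, so V_dd = 83.2000 (exercise)
Node u (S = 157.5): continuation = 1/1.09·[0.5444·0.0000 + 0.4556·26.8736] = 11.2316; exercise value = 0.0000 ≤ continuation, so V_u = 11.2316
Node d (S = 63): continuation = 1/1.09·[0.5444·26.8736 + 0.4556·83.2000] = 48.1958; exercise value = 58.0000 > continuation, so V_d = 58.0000 (exercise)
Node 0 (S = 105): continuation = 1/1.09·[0.5444·11.2316 + 0.4556·58.0000] = 29.8506; exercise value = 16.0000 ≤ continuation, so V_0 = 29.8506

$29.85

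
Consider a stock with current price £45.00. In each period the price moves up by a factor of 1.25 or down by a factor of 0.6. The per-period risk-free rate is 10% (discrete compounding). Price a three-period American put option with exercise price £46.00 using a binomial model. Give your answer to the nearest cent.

£6.17

Risk-neutral probability p = (1 + 0.1 − 0.6)/(1.25 − 0.6) = 0.5000/0.6500 = 0.7692
Terminal stock prices: S_uuu = 87.89, S_uud = 42.19, S_udd = 20.25, S_ddd = 9.72
Terminal payoffs (K − S): max(-41.89, 0) = 0, max(3.812, 0) = 3.812, max(25.75, 0) = 25.75, max(36.28, 0) = 36.28
Node uu (S = 70.31): continuation = 1/1.1·[0.7692·0.0000 + 0.2308·3.8125] = 0.7998; exercise value = 0.0000 ≤ continuation, so V_uu = 0.7998
Node ud (S = 33.75): continuation = 1/1.1·[0.7692·3.8125 + 0.2308·25.7500] = 8.0682; exercise value = 12.2500 > continuation, so V_ud = 12.2500 (exercise)
Node dd (S = 16.2): continuation = 1/1.1·[0.7692·25.7500 + 0.2308·36.2800] = 25.6182; exercise value = 29.8000 > continuation, so V_dd = 29.8000 (exercise)
Node u (S = 56.25): continuation = 1/1.1·[0.7692·0.7998 + 0.2308·12.2500] = 3.1292; exercise value = 0.0000 ≤ continuation, so V_u = 3.1292
Node d (S = 27): continuation = 1/1.1·[0.7692·12.2500 + 0.2308·29.8000] = 14.8182; exercise value = 19.0000 > continuation, so V_d = 19.0000 (exercise)
Node 0 (S = 45): continuation = 1/1.1·[0.7692·3.1292 + 0.2308·19.0000] = 6.1743; exercise value = 1.0000 ≤ continuation, so V_0 = 6.1743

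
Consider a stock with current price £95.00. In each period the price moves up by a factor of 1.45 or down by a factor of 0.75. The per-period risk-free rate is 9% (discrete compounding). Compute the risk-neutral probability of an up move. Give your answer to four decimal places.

p = 0.4857

Risk-neutral probability p = (1 + 0.09 − 0.75)/(1.45 − 0.75) = 0.3400/0.7000 = 0.4857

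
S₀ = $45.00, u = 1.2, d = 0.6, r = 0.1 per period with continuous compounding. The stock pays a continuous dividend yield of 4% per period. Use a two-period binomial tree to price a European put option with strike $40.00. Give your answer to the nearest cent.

Per-period risk-free factor R = e^0.1 = 1.1052; dividend-adjusted growth = e^(0.1−0.04) = 1.0618.
Risk-neutral probability p = (1.0618 − 0.6)/(1.2 − 0.6) = 0.4618/0.6000 = 0.7697
Terminal stock prices: S_uu = 64.8, S_ud = 32.4, S_dd = 16.2
Terminal payoffs (K − S): max(-24.8, 0) = 0, max(7.6, 0) = 7.6, max(23.8, 0) = 23.8
Node u (S = 54): V_u = e^(−0.1)·[0.7697·0.0000 + 0.2303·7.6000] = 1.5835
Node d (S = 27): V_d = e^(−0.1)·[0.7697·7.6000 + 0.2303·23.8000] = 10.2522
Node 0 (S = 45): V_0 = e^(−0.1)·[0.7697·1.5835 + 0.2303·10.2522] = 3.2390

$3.24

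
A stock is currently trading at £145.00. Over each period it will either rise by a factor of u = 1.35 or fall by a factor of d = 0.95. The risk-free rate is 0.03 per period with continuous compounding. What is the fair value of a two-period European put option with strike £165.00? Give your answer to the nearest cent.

Risk-neutral probability p = (e^0.03 − 0.95)/(1.35 − 0.95) = 0.0805/0.4000 = 0.2011
Terminal stock prices: S_uu = 264.3, S_ud = 186, S_dd = 130.9
Terminal payoffs (K − S): max(-99.26, 0) = 0, max(-20.96, 0) = 0, max(34.14, 0) = 34.14
Node u (S = 195.8): V_u = e^(−0.03)·[0.2011·0.0000 + 0.7989·0.0000] = 0.0000
Node d (S = 137.8): V_d = e^(−0.03)·[0.2011·0.0000 + 0.7989·34.1375] = 26.4652
Node 0 (S = 145): V_0 = e^(−0.03)·[0.2011·0.0000 + 0.7989·26.4652] = 20.5173

£20.52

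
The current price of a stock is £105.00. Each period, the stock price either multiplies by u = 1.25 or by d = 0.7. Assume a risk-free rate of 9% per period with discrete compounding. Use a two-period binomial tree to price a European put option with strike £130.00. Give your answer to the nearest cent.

Risk-neutral probability p = (1 + 0.09 − 0.7)/(1.25 − 0.7) = 0.3900/0.5500 = 0.7091
Terminal stock prices: S_uu = 164.1, S_ud = 91.88, S_dd = 51.45
Terminal payoffs (K − S): max(-34.06, 0) = 0, max(38.12, 0) = 38.12, max(78.55, 0) = 78.55
Node u (S = 131.2): V_u = 1/1.09·[0.7091·0.0000 + 0.2909·38.1250] = 10.1751
Node d (S = 73.5): V_d = 1/1.09·[0.7091·38.1250 + 0.2909·78.5500] = 45.7661
Node 0 (S = 105): V_0 = 1/1.09·[0.7091·10.1751 + 0.2909·45.7661] = 18.8338

£18.83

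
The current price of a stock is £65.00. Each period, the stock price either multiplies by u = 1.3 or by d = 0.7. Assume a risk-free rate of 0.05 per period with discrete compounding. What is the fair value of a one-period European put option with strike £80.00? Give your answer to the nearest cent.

£13.69

Risk-neutral probability p = (1 + 0.05 − 0.7)/(1.3 − 0.7) = 0.3500/0.6000 = 0.5833
Terminal stock prices: S_u = 84.5, S_d = 45.5
Terminal payoffs (K − S): max(-4.5, 0) = 0, max(34.5, 0) = 34.5
Node 0 (S = 65): V_0 = 1/1.05·[0.5833·0.0000 + 0.4167·34.5000] = 13.6905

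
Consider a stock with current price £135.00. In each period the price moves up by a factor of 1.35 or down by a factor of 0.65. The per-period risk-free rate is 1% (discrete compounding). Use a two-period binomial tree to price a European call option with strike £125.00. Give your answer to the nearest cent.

Risk-neutral probability p = (1 + 0.01 − 0.65)/(1.35 − 0.65) = 0.3600/0.7000 = 0.5143
Terminal stock prices: S_uu = 246, S_ud = 118.5, S_dd = 57.04
Terminal payoffs (S − K): max(121, 0) = 121, max(-6.537, 0) = 0, max(-67.96, 0) = 0
Node u (S = 182.2): V_u = 1/1.01·[0.5143·121.0375 + 0.4857·0.0000] = 61.6315
Node d (S = 87.75): V_d = 1/1.01·[0.5143·0.0000 + 0.4857·0.0000] = 0.0000
Node 0 (S = 135): V_0 = 1/1.01·[0.5143·61.6315 + 0.4857·0.0000] = 31.3824

£31.38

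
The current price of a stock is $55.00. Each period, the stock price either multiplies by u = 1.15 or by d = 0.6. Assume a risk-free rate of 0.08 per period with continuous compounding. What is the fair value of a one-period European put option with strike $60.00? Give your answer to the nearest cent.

Risk-neutral probability p = (e^0.08 − 0.6)/(1.15 − 0.6) = 0.4833/0.5500 = 0.8787
Terminal stock prices: S_u = 63.25, S_d = 33
Terminal payoffs (K − S): max(-3.25, 0) = 0, max(27, 0) = 27
Node 0 (S = 55): V_0 = e^(−0.08)·[0.8787·0.0000 + 0.1213·27.0000] = 3.0232

$3.02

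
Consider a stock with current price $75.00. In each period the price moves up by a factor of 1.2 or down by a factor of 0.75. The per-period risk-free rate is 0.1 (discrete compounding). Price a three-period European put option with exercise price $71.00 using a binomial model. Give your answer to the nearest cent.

Risk-neutral probability p = (1 + 0.1 − 0.75)/(1.2 − 0.75) = 0.3500/0.4500 = 0.7778
Terminal stock prices: S_uuu = 129.6, S_uud = 81, S_udd = 50.62, S_ddd = 31.64
Terminal payoffs (K − S): max(-58.6, 0) = 0, max(-10, 0) = 0, max(20.38, 0) = 20.38, max(39.36, 0) = 39.36
Node uu (S = 108): V_uu = 1/1.1·[0.7778·0.0000 + 0.2222·0.0000] = 0.0000
Node ud (S = 67.5): V_ud = 1/1.1·[0.7778·0.0000 + 0.2222·20.3750] = 4.1162
Node dd (S = 42.19): V_dd = 1/1.1·[0.7778·20.3750 + 0.2222·39.3594] = 22.3580
Node u (S = 90): V_u = 1/1.1·[0.7778·0.0000 + 0.2222·4.1162] = 0.8315
Node d (S = 56.25): V_d = 1/1.1·[0.7778·4.1162 + 0.2222·22.3580] = 7.4272
Node 0 (S = 75): V_0 = 1/1.1·[0.7778·0.8315 + 0.2222·7.4272] = 2.0884

$2.09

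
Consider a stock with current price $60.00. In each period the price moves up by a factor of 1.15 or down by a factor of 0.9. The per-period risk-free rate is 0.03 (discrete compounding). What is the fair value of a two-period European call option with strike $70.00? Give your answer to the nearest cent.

$2.38

Risk-neutral probability p = (1 + 0.03 − 0.9)/(1.15 − 0.9) = 0.1300/0.2500 = 0.5200
Terminal stock prices: S_uu = 79.35, S_ud = 62.1, S_dd = 48.6
Terminal payoffs (S − K): max(9.35, 0) = 9.35, max(-7.9, 0) = 0, max(-21.4, 0) = 0
Node u (S = 69): V_u = 1/1.03·[0.5200·9.3500 + 0.4800·0.0000] = 4.7204
Node d (S = 54): V_d = 1/1.03·[0.5200·0.0000 + 0.4800·0.0000] = 0.0000
Node 0 (S = 60): V_0 = 1/1.03·[0.5200·4.7204 + 0.4800·0.0000] = 2.3831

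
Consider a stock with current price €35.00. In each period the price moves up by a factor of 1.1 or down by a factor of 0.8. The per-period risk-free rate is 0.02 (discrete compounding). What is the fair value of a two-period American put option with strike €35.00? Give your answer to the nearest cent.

€2.62

Risk-neutral probability p = (1 + 0.02 − 0.8)/(1.1 − 0.8) = 0.2200/0.3000 = 0.7333
Terminal stock prices: S_uu = 42.35, S_ud = 30.8, S_dd = 22.4
Terminal payoffs (K − S): max(-7.35, 0) = 0, max(4.2, 0) = 4.2, max(12.6, 0) = 12.6
Node u (S = 38.5): continuation = 1/1.02·[0.7333·0.0000 + 0.2667·4.2000] = 1.0980; exercise value = 0.0000 ≤ continuation, so V_u = 1.0980
Node d (S = 28): continuation = 1/1.02·[0.7333·4.2000 + 0.2667·12.6000] = 6.3137; exercise value = 7.0000 > continuation, so V_d = 7.0000 (exercise)
Node 0 (S = 35): continuation = 1/1.02·[0.7333·1.0980 + 0.2667·7.0000] = 2.6195; exercise value = 0.0000 ≤ continuation, so V_0 = 2.6195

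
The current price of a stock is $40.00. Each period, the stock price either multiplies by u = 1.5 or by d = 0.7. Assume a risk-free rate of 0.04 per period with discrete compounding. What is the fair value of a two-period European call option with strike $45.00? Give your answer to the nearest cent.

$7.51

Risk-neutral probability p = (1 + 0.04 − 0.7)/(1.5 − 0.7) = 0.3400/0.8000 = 0.4250
Terminal stock prices: S_uu = 90, S_ud = 42, S_dd = 19.6
Terminal payoffs (S − K): max(45, 0) = 45, max(-3, 0) = 0, max(-25.4, 0) = 0
Node u (S = 60): V_u = 1/1.04·[0.4250·45.0000 + 0.5750·0.0000] = 18.3894
Node d (S = 28): V_d = 1/1.04·[0.4250·0.0000 + 0.5750·0.0000] = 0.0000
Node 0 (S = 40): V_0 = 1/1.04·[0.4250·18.3894 + 0.5750·0.0000] = 7.5149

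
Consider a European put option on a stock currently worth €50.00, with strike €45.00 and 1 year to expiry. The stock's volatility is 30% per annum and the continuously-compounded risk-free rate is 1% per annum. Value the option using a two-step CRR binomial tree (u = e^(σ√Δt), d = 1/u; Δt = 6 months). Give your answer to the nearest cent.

CRR parameters: u = e^(σ√Δt) = e^(0.3·√0.5) = 1.2363, d = 1/u = 0.8089
Per-period rate: rΔt = 0.01·0.5 = 0.005, so R = e^0.005 = 1.0050
Risk-neutral probability p = (e^0.005 − 0.8089)/(1.2363 − 0.8089) = 0.1962/0.4275 = 0.4589
Terminal stock prices: S_uu = 76.42, S_ud = 50, S_dd = 32.71
Terminal payoffs (K − S): max(-31.42, 0) = 0, max(-5, 0) = 0, max(12.29, 0) = 12.29
Node u (S = 61.82): V_u = e^(−0.005)·[0.4589·0.0000 + 0.5411·0.0000] = 0.0000
Node d (S = 40.44): V_d = e^(−0.005)·[0.4589·0.0000 + 0.5411·12.2874] = 6.6157
Node 0 (S = 50): V_0 = e^(−0.005)·[0.4589·0.0000 + 0.5411·6.6157] = 3.5619

€3.56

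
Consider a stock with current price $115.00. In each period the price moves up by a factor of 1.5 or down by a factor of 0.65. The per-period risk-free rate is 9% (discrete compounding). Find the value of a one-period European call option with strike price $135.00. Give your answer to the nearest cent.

Risk-neutral probability p = (1 + 0.09 − 0.65)/(1.5 − 0.65) = 0.4400/0.8500 = 0.5176
Terminal stock prices: S_u = 172.5, S_d = 74.75
Terminal payoffs (S − K): max(37.5, 0) = 37.5, max(-60.25, 0) = 0
Node 0 (S = 115): V_0 = 1/1.09·[0.5176·37.5000 + 0.4824·0.0000] = 17.8090

$17.81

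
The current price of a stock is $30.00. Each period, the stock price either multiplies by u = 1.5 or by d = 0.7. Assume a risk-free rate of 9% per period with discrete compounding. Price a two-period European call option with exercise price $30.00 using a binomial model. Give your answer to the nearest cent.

$8.13

Risk-neutral probability p = (1 + 0.09 − 0.7)/(1.5 − 0.7) = 0.3900/0.8000 = 0.4875
Terminal stock prices: S_uu = 67.5, S_ud = 31.5, S_dd = 14.7
Terminal payoffs (S − K): max(37.5, 0) = 37.5, max(1.5, 0) = 1.5, max(-15.3, 0) = 0
Node u (S = 45): V_u = 1/1.09·[0.4875·37.5000 + 0.5125·1.5000] = 17.4771
Node d (S = 21): V_d = 1/1.09·[0.4875·1.5000 + 0.5125·0.0000] = 0.6709
Node 0 (S = 30): V_0 = 1/1.09·[0.4875·17.4771 + 0.5125·0.6709] = 8.1320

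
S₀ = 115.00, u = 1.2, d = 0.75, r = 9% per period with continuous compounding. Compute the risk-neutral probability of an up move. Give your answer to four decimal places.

Risk-neutral probability p = (e^0.09 − 0.75)/(1.2 − 0.75) = 0.3442/0.4500 = 0.7648

p = 0.7648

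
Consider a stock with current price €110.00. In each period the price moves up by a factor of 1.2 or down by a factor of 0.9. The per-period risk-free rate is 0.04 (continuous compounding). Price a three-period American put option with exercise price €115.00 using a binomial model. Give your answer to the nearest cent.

Risk-neutral probability p = (e^0.04 − 0.9)/(1.2 − 0.9) = 0.1408/0.3000 = 0.4694
Terminal stock prices: S_uuu = 190.1, S_uud = 142.6, S_udd = 106.9, S_ddd = 80.19
Terminal payoffs (K − S): max(-75.08, 0) = 0, max(-27.56, 0) = 0, max(8.08, 0) = 8.08, max(34.81, 0) = 34.81
Node uu (S = 158.4): continuation = e^(−0.04)·[0.4694·0.0000 + 0.5306·0.0000] = 0.0000; exercise value = 0.0000 ≤ continuation, so V_uu = 0.0000
Node ud (S = 118.8): continuation = e^(−0.04)·[0.4694·0.0000 + 0.5306·8.0800] = 4.1194; exercise value = 0.0000 ≤ continuation, so V_ud = 4.1194
Node dd (S = 89.1): continuation = e^(−0.04)·[0.4694·8.0800 + 0.5306·34.8100] = 21.3908; exercise value = 25.9000 > continuation, so V_dd = 25.9000 (exercise)
Node u (S = 132): continuation = e^(−0.04)·[0.4694·0.0000 + 0.5306·4.1194] = 2.1002; exercise value = 0.0000 ≤ continuation, so V_u = 2.1002
Node d (S = 99): continuation = e^(−0.04)·[0.4694·4.1194 + 0.5306·25.9000] = 15.0621; exercise value = 16.0000 > continuation, so V_d = 16.0000 (exercise)
Node 0 (S = 110): continuation = e^(−0.04)·[0.4694·2.1002 + 0.5306·16.0000] = 9.1043; exercise value = 5.0000 ≤ continuation, so V_0 = 9.1043

€9.10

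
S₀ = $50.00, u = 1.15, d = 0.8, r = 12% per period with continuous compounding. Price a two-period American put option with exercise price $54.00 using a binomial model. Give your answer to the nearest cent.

Risk-neutral probability p = (e^0.12 − 0.8)/(1.15 − 0.8) = 0.3275/0.3500 = 0.9357
Terminal stock prices: S_uu = 66.12, S_ud = 46, S_dd = 32
Terminal payoffs (K − S): max(-12.12, 0) = 0, max(8, 0) = 8, max(22, 0) = 22
Node u (S = 57.5): continuation = e^(−0.12)·[0.9357·0.0000 + 0.0643·8.0000] = 0.4562; exercise value = 0.0000 ≤ continuation, so V_u = 0.4562
Node d (S = 40): continuation = e^(−0.12)·[0.9357·8.0000 + 0.0643·22.0000] = 7.8937; exercise value = 14.0000 > continuation, so V_d = 14.0000 (exercise)
Node 0 (S = 50): continuation = e^(−0.12)·[0.9357·0.4562 + 0.0643·14.0000] = 1.1769; exercise value = 4.0000 > continuation, so V_0 = 4.0000 (exercise)

$4.00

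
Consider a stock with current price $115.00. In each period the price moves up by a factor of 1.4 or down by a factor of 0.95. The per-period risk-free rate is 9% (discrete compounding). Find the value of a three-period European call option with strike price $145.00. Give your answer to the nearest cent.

$14.75

Risk-neutral probability p = (1 + 0.09 − 0.95)/(1.4 − 0.95) = 0.1400/0.4500 = 0.3111
Terminal stock prices: S_uuu = 315.6, S_uud = 214.1, S_udd = 145.3, S_ddd = 98.6
Terminal payoffs (S − K): max(170.6, 0) = 170.6, max(69.13, 0) = 69.13, max(0.3025, 0) = 0.3025, max(-46.4, 0) = 0
Node uu (S = 225.4): V_uu = 1/1.09·[0.3111·170.5600 + 0.6889·69.1300] = 92.3725
Node ud (S = 152.9): V_ud = 1/1.09·[0.3111·69.1300 + 0.6889·0.3025] = 19.9225
Node dd (S = 103.8): V_dd = 1/1.09·[0.3111·0.3025 + 0.6889·0.0000] = 0.0863
Node u (S = 161): V_u = 1/1.09·[0.3111·92.3725 + 0.6889·19.9225] = 38.9564
Node d (S = 109.2): V_d = 1/1.09·[0.3111·19.9225 + 0.6889·0.0863] = 5.7409
Node 0 (S = 115): V_0 = 1/1.09·[0.3111·38.9564 + 0.6889·5.7409] = 14.7474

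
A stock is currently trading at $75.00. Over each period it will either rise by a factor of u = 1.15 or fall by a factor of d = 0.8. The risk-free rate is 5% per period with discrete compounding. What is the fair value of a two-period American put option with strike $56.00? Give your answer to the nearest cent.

$0.59

Risk-neutral probability p = (1 + 0.05 − 0.8)/(1.15 − 0.8) = 0.2500/0.3500 = 0.7143
Terminal stock prices: S_uu = 99.19, S_ud = 69, S_dd = 48
Terminal payoffs (K − S): max(-43.19, 0) = 0, max(-13, 0) = 0, max(8, 0) = 8
Node u (S = 86.25): continuation = 1/1.05·[0.7143·0.0000 + 0.2857·0.0000] = 0.0000; exercise value = 0.0000 ≤ continuation, so V_u = 0.0000
Node d (S = 60): continuation = 1/1.05·[0.7143·0.0000 + 0.2857·8.0000] = 2.1769; exercise value = 0.0000 ≤ continuation, so V_d = 2.1769
Node 0 (S = 75): continuation = 1/1.05·[0.7143·0.0000 + 0.2857·2.1769] = 0.5923; exercise value = 0.0000 ≤ continuation, so V_0 = 0.5923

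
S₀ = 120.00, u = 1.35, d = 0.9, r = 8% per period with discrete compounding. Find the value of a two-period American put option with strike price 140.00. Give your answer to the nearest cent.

Risk-neutral probability p = (1 + 0.08 − 0.9)/(1.35 − 0.9) = 0.1800/0.4500 = 0.4000
Terminal stock prices: S_uu = 218.7, S_ud = 145.8, S_dd = 97.2
Terminal payoffs (K − S): max(-78.7, 0) = 0, max(-5.8, 0) = 0, max(42.8, 0) = 42.8
Node u (S = 162): continuation = 1/1.08·[0.4000·0.0000 + 0.6000·0.0000] = 0.0000; exercise value = 0.0000 ≤ continuation, so V_u = 0.0000
Node d (S = 108): continuation = 1/1.08·[0.4000·0.0000 + 0.6000·42.8000] = 23.7778; exercise value = 32.0000 > continuation, so V_d = 32.0000 (exercise)
Node 0 (S = 120): continuation = 1/1.08·[0.4000·0.0000 + 0.6000·32.0000] = 17.7778; exercise value = 20.0000 > continuation, so V_0 = 20.0000 (exercise)

20.00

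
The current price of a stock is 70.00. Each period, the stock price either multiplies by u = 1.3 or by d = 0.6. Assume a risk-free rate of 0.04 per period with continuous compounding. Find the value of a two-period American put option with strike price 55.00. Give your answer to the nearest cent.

4.71

Risk-neutral probability p = (e^0.04 − 0.6)/(1.3 − 0.6) = 0.4408/0.7000 = 0.6297
Terminal stock prices: S_uu = 118.3, S_ud = 54.6, S_dd = 25.2
Terminal payoffs (K − S): max(-63.3, 0) = 0, max(0.4, 0) = 0.4, max(29.8, 0) = 29.8
Node u (S = 91): continuation = e^(−0.04)·[0.6297·0.0000 + 0.3703·0.4000] = 0.1423; exercise value = 0.0000 ≤ continuation, so V_u = 0.1423
Node d (S = 42): continuation = e^(−0.04)·[0.6297·0.4000 + 0.3703·29.8000] = 10.8434; exercise value = 13.0000 > continuation, so V_d = 13.0000 (exercise)
Node 0 (S = 70): continuation = e^(−0.04)·[0.6297·0.1423 + 0.3703·13.0000] = 4.7109; exercise value = 0.0000 ≤ continuation, so V_0 = 4.7109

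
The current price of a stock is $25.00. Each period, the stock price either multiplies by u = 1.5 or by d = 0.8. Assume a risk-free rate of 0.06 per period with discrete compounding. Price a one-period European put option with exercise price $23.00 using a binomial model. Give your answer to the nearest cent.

$1.78

Risk-neutral probability p = (1 + 0.06 − 0.8)/(1.5 − 0.8) = 0.2600/0.7000 = 0.3714
Terminal stock prices: S_u = 37.5, S_d = 20
Terminal payoffs (K − S): max(-14.5, 0) = 0, max(3, 0) = 3
Node 0 (S = 25): V_0 = 1/1.06·[0.3714·0.0000 + 0.6286·3.0000] = 1.7790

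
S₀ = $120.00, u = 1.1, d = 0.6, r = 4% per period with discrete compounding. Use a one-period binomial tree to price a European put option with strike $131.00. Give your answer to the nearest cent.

$6.81

Risk-neutral probability p = (1 + 0.04 − 0.6)/(1.1 − 0.6) = 0.4400/0.5000 = 0.8800
Terminal stock prices: S_u = 132, S_d = 72
Terminal payoffs (K − S): max(-1, 0) = 0, max(59, 0) = 59
Node 0 (S = 120): V_0 = 1/1.04·[0.8800·0.0000 + 0.1200·59.0000] = 6.8077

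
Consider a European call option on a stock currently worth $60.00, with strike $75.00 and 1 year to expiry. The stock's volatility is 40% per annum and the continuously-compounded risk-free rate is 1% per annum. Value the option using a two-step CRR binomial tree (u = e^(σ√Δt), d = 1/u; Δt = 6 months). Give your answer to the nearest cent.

CRR parameters: u = e^(σ√Δt) = e^(0.4·√0.5) = 1.3269, d = 1/u = 0.7536
Per-period rate: rΔt = 0.01·0.5 = 0.005, so R = e^0.005 = 1.0050
Risk-neutral probability p = (e^0.005 − 0.7536)/(1.3269 − 0.7536) = 0.2514/0.5733 = 0.4385
Terminal stock prices: S_uu = 105.6, S_ud = 60, S_dd = 34.08
Terminal payoffs (S − K): max(30.64, 0) = 30.64, max(-15, 0) = 0, max(-40.92, 0) = 0
Node u (S = 79.61): V_u = e^(−0.005)·[0.4385·30.6392 + 0.5615·0.0000] = 13.3683
Node d (S = 45.22): V_d = e^(−0.005)·[0.4385·0.0000 + 0.5615·0.0000] = 0.0000
Node 0 (S = 60): V_0 = e^(−0.005)·[0.4385·13.3683 + 0.5615·0.0000] = 5.8328

$5.83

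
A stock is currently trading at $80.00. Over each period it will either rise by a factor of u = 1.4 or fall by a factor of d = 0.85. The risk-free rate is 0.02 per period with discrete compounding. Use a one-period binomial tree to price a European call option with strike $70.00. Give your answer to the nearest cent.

Risk-neutral probability p = (1 + 0.02 − 0.85)/(1.4 − 0.85) = 0.1700/0.5500 = 0.3091
Terminal stock prices: S_u = 112, S_d = 68
Terminal payoffs (S − K): max(42, 0) = 42, max(-2, 0) = 0
Node 0 (S = 80): V_0 = 1/1.02·[0.3091·42.0000 + 0.6909·0.0000] = 12.7273

$12.73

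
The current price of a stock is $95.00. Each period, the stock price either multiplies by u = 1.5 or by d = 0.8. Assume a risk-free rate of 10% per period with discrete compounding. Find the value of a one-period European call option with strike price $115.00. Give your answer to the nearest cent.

$10.71

Risk-neutral probability p = (1 + 0.1 − 0.8)/(1.5 − 0.8) = 0.3000/0.7000 = 0.4286
Terminal stock prices: S_u = 142.5, S_d = 76
Terminal payoffs (S − K): max(27.5, 0) = 27.5, max(-39, 0) = 0
Node 0 (S = 95): V_0 = 1/1.1·[0.4286·27.5000 + 0.5714·0.0000] = 10.7143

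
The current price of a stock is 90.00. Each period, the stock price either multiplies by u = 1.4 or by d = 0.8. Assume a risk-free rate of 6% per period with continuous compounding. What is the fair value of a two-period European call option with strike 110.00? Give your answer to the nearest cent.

Risk-neutral probability p = (e^0.06 − 0.8)/(1.4 − 0.8) = 0.2618/0.6000 = 0.4364
Terminal stock prices: S_uu = 176.4, S_ud = 100.8, S_dd = 57.6
Terminal payoffs (S − K): max(66.4, 0) = 66.4, max(-9.2, 0) = 0, max(-52.4, 0) = 0
Node u (S = 126): V_u = e^(−0.06)·[0.4364·66.4000 + 0.5636·0.0000] = 27.2891
Node d (S = 72): V_d = e^(−0.06)·[0.4364·0.0000 + 0.5636·0.0000] = 0.0000
Node 0 (S = 90): V_0 = e^(−0.06)·[0.4364·27.2891 + 0.5636·0.0000] = 11.2153

11.22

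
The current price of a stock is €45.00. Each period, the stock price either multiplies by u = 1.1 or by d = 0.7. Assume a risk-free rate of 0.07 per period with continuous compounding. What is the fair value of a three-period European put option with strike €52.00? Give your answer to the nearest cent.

€2.32

Risk-neutral probability p = (e^0.07 − 0.7)/(1.1 − 0.7) = 0.3725/0.4000 = 0.9313
Terminal stock prices: S_uuu = 59.9, S_uud = 38.12, S_udd = 24.25, S_ddd = 15.43
Terminal payoffs (K − S): max(-7.895, 0) = 0, max(13.88, 0) = 13.88, max(27.75, 0) = 27.75, max(36.57, 0) = 36.57
Node uu (S = 54.45): V_uu = e^(−0.07)·[0.9313·0.0000 + 0.0687·13.8850] = 0.8898
Node ud (S = 34.65): V_ud = e^(−0.07)·[0.9313·13.8850 + 0.0687·27.7450] = 13.8345
Node dd (S = 22.05): V_dd = e^(−0.07)·[0.9313·27.7450 + 0.0687·36.5650] = 26.4345
Node u (S = 49.5): V_u = e^(−0.07)·[0.9313·0.8898 + 0.0687·13.8345] = 1.6592
Node d (S = 31.5): V_d = e^(−0.07)·[0.9313·13.8345 + 0.0687·26.4345] = 13.7066
Node 0 (S = 45): V_0 = e^(−0.07)·[0.9313·1.6592 + 0.0687·13.7066] = 2.3190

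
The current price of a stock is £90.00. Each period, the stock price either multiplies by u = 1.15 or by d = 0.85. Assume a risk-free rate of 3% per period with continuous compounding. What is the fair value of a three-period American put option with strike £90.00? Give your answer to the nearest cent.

Risk-neutral probability p = (e^0.03 − 0.85)/(1.15 − 0.85) = 0.1805/0.3000 = 0.6015
Terminal stock prices: S_uuu = 136.9, S_uud = 101.2, S_udd = 74.78, S_ddd = 55.27
Terminal payoffs (K − S): max(-46.88, 0) = 0, max(-11.17, 0) = 0, max(15.22, 0) = 15.22, max(34.73, 0) = 34.73
Node uu (S = 119): continuation = e^(−0.03)·[0.6015·0.0000 + 0.3985·0.0000] = 0.0000; exercise value = 0.0000 ≤ continuation, so V_uu = 0.0000
Node ud (S = 87.97): continuation = e^(−0.03)·[0.6015·0.0000 + 0.3985·15.2213] = 5.8862; exercise value = 2.0250 ≤ continuation, so V_ud = 5.8862
Node dd (S = 65.02): continuation = e^(−0.03)·[0.6015·15.2213 + 0.3985·34.7288] = 22.3151; exercise value = 24.9750 > continuation, so V_dd = 24.9750 (exercise)
Node u (S = 103.5): continuation = e^(−0.03)·[0.6015·0.0000 + 0.3985·5.8862] = 2.2762; exercise value = 0.0000 ≤ continuation, so V_u = 2.2762
Node d (S = 76.5): continuation = e^(−0.03)·[0.6015·5.8862 + 0.3985·24.9750] = 13.0940; exercise value = 13.5000 > continuation, so V_d = 13.5000 (exercise)
Node 0 (S = 90): continuation = e^(−0.03)·[0.6015·2.2762 + 0.3985·13.5000] = 6.5493; exercise value = 0.0000 ≤ continuation, so V_0 = 6.5493

£6.55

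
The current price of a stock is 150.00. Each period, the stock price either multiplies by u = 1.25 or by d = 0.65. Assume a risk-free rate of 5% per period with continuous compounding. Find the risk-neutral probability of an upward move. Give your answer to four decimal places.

Risk-neutral probability p = (e^0.05 − 0.65)/(1.25 − 0.65) = 0.4013/0.6000 = 0.6688

p = 0.6688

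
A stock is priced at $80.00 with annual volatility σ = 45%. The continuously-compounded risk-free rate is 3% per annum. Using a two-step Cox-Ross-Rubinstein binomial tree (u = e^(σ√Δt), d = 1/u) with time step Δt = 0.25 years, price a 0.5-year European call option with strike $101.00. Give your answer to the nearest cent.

$5.11

CRR parameters: u = e^(σ√Δt) = e^(0.45·√0.25) = 1.2523, d = 1/u = 0.7985
Per-period rate: rΔt = 0.03·0.25 = 0.0075, so R = e^0.0075 = 1.0075
Risk-neutral probability p = (e^0.0075 − 0.7985)/(1.2523 − 0.7985) = 0.2090/0.4538 = 0.4606
Terminal stock prices: S_uu = 125.5, S_ud = 80, S_dd = 51.01
Terminal payoffs (S − K): max(24.46, 0) = 24.46, max(-21, 0) = 0, max(-49.99, 0) = 0
Node u (S = 100.2): V_u = e^(−0.0075)·[0.4606·24.4650 + 0.5394·0.0000] = 11.1838
Node d (S = 63.88): V_d = e^(−0.0075)·[0.4606·0.0000 + 0.5394·0.0000] = 0.0000
Node 0 (S = 80): V_0 = e^(−0.0075)·[0.4606·11.1838 + 0.5394·0.0000] = 5.1125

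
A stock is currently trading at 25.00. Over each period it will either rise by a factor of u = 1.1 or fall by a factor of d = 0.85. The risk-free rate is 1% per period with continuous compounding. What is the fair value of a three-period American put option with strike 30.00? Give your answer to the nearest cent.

5.23

Risk-neutral probability p = (e^0.01 − 0.85)/(1.1 − 0.85) = 0.1601/0.2500 = 0.6402
Terminal stock prices: S_uuu = 33.28, S_uud = 25.71, S_udd = 19.87, S_ddd = 15.35
Terminal payoffs (K − S): max(-3.275, 0) = 0, max(4.287, 0) = 4.287, max(10.13, 0) = 10.13, max(14.65, 0) = 14.65
Node uu (S = 30.25): continuation = e^(−0.01)·[0.6402·0.0000 + 0.3598·4.2875] = 1.5273; exercise value = 0.0000 ≤ continuation, so V_uu = 1.5273
Node ud (S = 23.38): continuation = e^(−0.01)·[0.6402·4.2875 + 0.3598·10.1312] = 6.3265; exercise value = 6.6250 > continuation, so V_ud = 6.6250 (exercise)
Node dd (S = 18.06): continuation = e^(−0.01)·[0.6402·10.1312 + 0.3598·14.6469] = 11.6390; exercise value = 11.9375 > continuation, so V_dd = 11.9375 (exercise)
Node u (S = 27.5): continuation = e^(−0.01)·[0.6402·1.5273 + 0.3598·6.6250] = 3.3280; exercise value = 2.5000 ≤ continuation, so V_u = 3.3280
Node d (S = 21.25): continuation = e^(−0.01)·[0.6402·6.6250 + 0.3598·11.9375] = 8.4515; exercise value = 8.7500 > continuation, so V_d = 8.7500 (exercise)
Node 0 (S = 25): continuation = e^(−0.01)·[0.6402·3.3280 + 0.3598·8.7500] = 5.2263; exercise value = 5.0000 ≤ continuation, so V_0 = 5.2263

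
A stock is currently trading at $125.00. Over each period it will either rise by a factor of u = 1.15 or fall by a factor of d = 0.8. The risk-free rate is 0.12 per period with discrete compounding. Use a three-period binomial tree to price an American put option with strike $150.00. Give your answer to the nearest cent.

Risk-neutral probability p = (1 + 0.12 − 0.8)/(1.15 − 0.8) = 0.3200/0.3500 = 0.9143
Terminal stock prices: S_uuu = 190.1, S_uud = 132.2, S_udd = 92, S_ddd = 64
Terminal payoffs (K − S): max(-40.11, 0) = 0, max(17.75, 0) = 17.75, max(58, 0) = 58, max(86, 0) = 86
Node uu (S = 165.3): continuation = 1/1.12·[0.9143·0.0000 + 0.0857·17.7500] = 1.3584; exercise value = 0.0000 ≤ continuation, so V_uu = 1.3584
Node ud (S = 115): continuation = 1/1.12·[0.9143·17.7500 + 0.0857·58.0000] = 18.9286; exercise value = 35.0000 > continuation, so V_ud = 35.0000 (exercise)
Node dd (S = 80): continuation = 1/1.12·[0.9143·58.0000 + 0.0857·86.0000] = 53.9286; exercise value = 70.0000 > continuation, so V_dd = 70.0000 (exercise)
Node u (S = 143.8): continuation = 1/1.12·[0.9143·1.3584 + 0.0857·35.0000] = 3.7875; exercise value = 6.2500 > continuation, so V_u = 6.2500 (exercise)
Node d (S = 100): continuation = 1/1.12·[0.9143·35.0000 + 0.0857·70.0000] = 33.9286; exercise value = 50.0000 > continuation, so V_d = 50.0000 (exercise)
Node 0 (S = 125): continuation = 1/1.12·[0.9143·6.2500 + 0.0857·50.0000] = 8.9286; exercise value = 25.0000 > continuation, so V_0 = 25.0000 (exercise)

$25.00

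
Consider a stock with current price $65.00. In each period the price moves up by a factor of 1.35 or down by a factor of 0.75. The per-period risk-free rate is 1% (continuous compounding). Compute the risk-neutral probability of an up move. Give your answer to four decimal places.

p = 0.4334

Risk-neutral probability p = (e^0.01 − 0.75)/(1.35 − 0.75) = 0.2601/0.6000 = 0.4334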